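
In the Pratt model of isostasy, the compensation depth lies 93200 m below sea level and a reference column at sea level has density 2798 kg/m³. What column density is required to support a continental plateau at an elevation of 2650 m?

Pratt balance: ρ_ref D = ρ (D + h).
ρ = ρ_ref D/(D + h) = 2798 × 93200 m/(93200 m + 2650 m) = 2720 kg/m³.

2720 kg/m³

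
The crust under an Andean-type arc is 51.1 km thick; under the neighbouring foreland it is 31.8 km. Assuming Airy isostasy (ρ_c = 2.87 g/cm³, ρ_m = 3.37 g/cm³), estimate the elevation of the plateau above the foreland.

Excess crust Δ = 51.1 km − 31.8 km = 19.3 km, split between elevation h and root r with h + r = Δ.
Airy balance ρ_c h = (ρ_m − ρ_c) r gives r = h ρ_c/(ρ_m − ρ_c), so h (1 + ρ_c/(ρ_m − ρ_c)) = Δ, i.e. h = Δ (ρ_m − ρ_c)/ρ_m.
h = 19.3 km × 0.5/3.37 = 2.86 km.

2.86 km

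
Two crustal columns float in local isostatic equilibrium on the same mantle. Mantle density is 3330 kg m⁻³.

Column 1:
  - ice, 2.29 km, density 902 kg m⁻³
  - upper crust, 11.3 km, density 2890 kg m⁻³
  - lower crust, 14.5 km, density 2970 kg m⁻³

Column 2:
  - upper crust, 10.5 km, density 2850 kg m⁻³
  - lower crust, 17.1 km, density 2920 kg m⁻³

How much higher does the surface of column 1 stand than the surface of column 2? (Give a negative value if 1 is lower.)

1.11 km

For any compensation level in the mantle, the mantle terms cancel and isostasy reduces to e = (Σt_1 − Σt_2) − (Σ(ρt)_1 − Σ(ρt)_2) / ρ_m.
Σt_1 = 28.09 km; Σt_2 = 27.6 km; Σ(ρt)_1 = 77787.58; Σ(ρt)_2 = 79857 (in km·kg m⁻³).
e = (28.09 − 27.6) − (77787.58 − 79857) / 3330 = 1.11 km.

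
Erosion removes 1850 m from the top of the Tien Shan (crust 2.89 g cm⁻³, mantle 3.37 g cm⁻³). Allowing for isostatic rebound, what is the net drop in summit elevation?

Rebound u = e ρ_c/ρ_m = 1850 m × 2.89/3.37 = 1586 m.
Net surface drop = e − u = 1850 m − 1586 m = e (ρ_m − ρ_c)/ρ_m = 264 m.

264 m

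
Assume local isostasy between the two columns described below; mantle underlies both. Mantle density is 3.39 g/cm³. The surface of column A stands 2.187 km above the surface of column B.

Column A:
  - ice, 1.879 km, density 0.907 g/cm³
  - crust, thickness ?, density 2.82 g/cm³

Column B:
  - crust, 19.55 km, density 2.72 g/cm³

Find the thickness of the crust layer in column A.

Take the compensation level at the base of the deeper column (depth z_c below the surface of column A) and equate Σ ρ_i t_i down to z_c; mantle fills any gap and the z_c terms cancel.
Column A: 1.879×0.907 + x×2.82 + (z_c − 1.879 − x)×3.39
Column B: 2.187×0 + 19.55×2.72 + (z_c − 2.187 − 19.55)×3.39
The z_c×3.39 term appears on both sides and cancels. Collect the known terms of each column as K = Σ(ρt)_known − 3.39 × (depth of known layers): K_A = 1.704253 − 3.39×1.879 = −4.665557; K_B = 53.176 − 3.39×(2.187 + 19.55) = −20.51243.
Balance: K_A − x×(3.39 − 2.82) = K_B, so x = (K_A − K_B)/(3.39 − 2.82) = 15.8469/0.57 = 27.8 km.

27.8 km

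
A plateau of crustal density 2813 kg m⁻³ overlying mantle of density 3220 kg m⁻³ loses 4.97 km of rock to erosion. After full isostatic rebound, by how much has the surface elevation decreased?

0.628 km

Rebound u = e ρ_c/ρ_m = 4.97 km × 2813/3220 = 4.342 km.
Net surface drop = e − u = 4.97 km − 4.342 km = e (ρ_m − ρ_c)/ρ_m = 0.628 km.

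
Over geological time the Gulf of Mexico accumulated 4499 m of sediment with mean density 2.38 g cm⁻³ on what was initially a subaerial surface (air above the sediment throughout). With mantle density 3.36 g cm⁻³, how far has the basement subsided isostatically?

3190 m

Subaerial load: s = t ρ_sed / ρ_m = 4499 m × 2.38/3.36 = 3190 m.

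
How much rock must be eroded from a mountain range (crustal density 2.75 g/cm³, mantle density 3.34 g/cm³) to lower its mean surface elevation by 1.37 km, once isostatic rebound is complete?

Net drop Δ = e − u = e − e ρ_c/ρ_m = e (ρ_m − ρ_c)/ρ_m.
e = Δ ρ_m/(ρ_m − ρ_c) = 1.37 km × 3.34/0.59 = 7.76 km.

7.76 km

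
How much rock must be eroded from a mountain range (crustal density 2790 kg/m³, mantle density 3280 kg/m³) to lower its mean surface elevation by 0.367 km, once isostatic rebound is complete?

2.46 km

Net drop Δ = e − u = e − e ρ_c/ρ_m = e (ρ_m − ρ_c)/ρ_m.
e = Δ ρ_m/(ρ_m − ρ_c) = 0.367 km × 3280/490 = 2.46 km.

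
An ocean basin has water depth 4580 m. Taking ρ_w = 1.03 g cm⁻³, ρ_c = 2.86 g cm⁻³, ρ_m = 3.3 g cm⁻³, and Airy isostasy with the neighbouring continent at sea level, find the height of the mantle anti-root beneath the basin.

By Archimedes' principle applied to the lithosphere: replacing crust with seawater at the top is compensated by replacing crust with mantle at the base: d (ρ_c − ρ_w) = a (ρ_m − ρ_c).
a = d (ρ_c − ρ_w)/(ρ_m − ρ_c) = 4580 m × 1.83/0.44 = 19000 m.

19000 m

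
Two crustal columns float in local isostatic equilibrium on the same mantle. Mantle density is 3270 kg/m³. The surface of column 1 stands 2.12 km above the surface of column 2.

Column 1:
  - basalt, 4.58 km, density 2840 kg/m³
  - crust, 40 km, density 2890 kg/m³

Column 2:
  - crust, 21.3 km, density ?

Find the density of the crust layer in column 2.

Take the compensation level at the base of the deeper column (depth z_c below the surface of column 1) and equate Σ ρ_i t_i down to z_c; mantle fills any gap and the z_c terms cancel.
Column 1: 4.58×2840 + 40×2890 + (z_c − 44.58)×3270
Column 2: 2.12×0 + 21.3×ρ + (z_c − 2.12 − 21.3)×3270
The z_c×3270 term appears on both sides and cancels. Collect the known terms of each column as K = Σ(ρt)_known − 3270 × (depth of known layers): K_1 = 128607.2 − 3270×44.58 = −17169.4; K_2 = 0 − 3270×(2.12 + 21.3) = −76583.4.
Balance: K_1 = K_2 + 21.3×ρ, so ρ = (K_1 − K_2)/21.3 = 59414/21.3 = 2790 kg/m³.

2790 kg/m³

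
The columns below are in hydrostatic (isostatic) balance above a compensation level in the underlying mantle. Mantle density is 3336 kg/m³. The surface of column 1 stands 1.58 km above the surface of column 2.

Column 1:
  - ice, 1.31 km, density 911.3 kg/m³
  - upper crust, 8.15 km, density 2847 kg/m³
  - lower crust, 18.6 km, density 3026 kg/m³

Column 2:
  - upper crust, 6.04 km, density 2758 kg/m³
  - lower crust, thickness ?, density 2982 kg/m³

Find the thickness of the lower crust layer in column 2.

Take the compensation level at the base of the deeper column (depth z_c below the surface of column 1) and equate Σ ρ_i t_i down to z_c; mantle fills any gap and the z_c terms cancel.
Column 1: 1.31×911.3 + 8.15×2847 + 18.6×3026 + (z_c − 28.06)×3336
Column 2: 1.58×0 + 6.04×2758 + x×2982 + (z_c − 1.58 − 6.04 − x)×3336
The z_c×3336 term appears on both sides and cancels. Collect the known terms of each column as K = Σ(ρt)_known − 3336 × (depth of known layers): K_1 = 80680.453 − 3336×28.06 = −12927.707; K_2 = 16658.32 − 3336×(1.58 + 6.04) = −8762.
Balance: K_1 = K_2 − x×(3336 − 2982), so x = (K_2 − K_1)/(3336 − 2982) = 4165.71/354 = 11.8 km.

11.8 km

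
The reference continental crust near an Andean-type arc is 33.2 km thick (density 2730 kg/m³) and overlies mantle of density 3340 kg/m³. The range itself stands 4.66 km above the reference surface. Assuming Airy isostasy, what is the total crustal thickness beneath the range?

Root depth r = h ρ_c / (ρ_m − ρ_c) = 4.66 km × 2730 / 610 = 20.86 km.
Total thickness = T + h + r = 33.2 km + 4.66 km + 20.86 km = 58.7 km.

58.7 km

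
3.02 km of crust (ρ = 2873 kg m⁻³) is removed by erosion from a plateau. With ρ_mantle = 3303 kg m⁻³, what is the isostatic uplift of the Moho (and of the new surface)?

Unloading: uplift u = e ρ_c/ρ_m = 3.02 km × 2873/3303 = 2.63 km.

2.63 km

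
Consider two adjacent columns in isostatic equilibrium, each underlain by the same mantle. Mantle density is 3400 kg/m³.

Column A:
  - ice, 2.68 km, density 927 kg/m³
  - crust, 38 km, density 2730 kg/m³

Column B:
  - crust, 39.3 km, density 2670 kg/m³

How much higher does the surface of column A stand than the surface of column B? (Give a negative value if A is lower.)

For any compensation level in the mantle, the mantle terms cancel and isostasy reduces to e = (Σt_A − Σt_B) − (Σ(ρt)_A − Σ(ρt)_B) / ρ_m.
Σt_A = 40.68 km; Σt_B = 39.3 km; Σ(ρt)_A = 106224.36; Σ(ρt)_B = 104931 (in km·kg/m³).
e = (40.68 − 39.3) − (106224.36 − 104931) / 3400 = 1 km.

1 km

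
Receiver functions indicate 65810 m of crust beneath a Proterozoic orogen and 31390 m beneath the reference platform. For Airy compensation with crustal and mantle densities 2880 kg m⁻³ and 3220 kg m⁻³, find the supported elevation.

3630 m

Excess crust Δ = 65810 m − 31390 m = 34420 m, split between elevation h and root r with h + r = Δ.
Airy balance ρ_c h = (ρ_m − ρ_c) r gives r = h ρ_c/(ρ_m − ρ_c), so h (1 + ρ_c/(ρ_m − ρ_c)) = Δ, i.e. h = Δ (ρ_m − ρ_c)/ρ_m.
h = 34420 m × 340/3220 = 3630 m.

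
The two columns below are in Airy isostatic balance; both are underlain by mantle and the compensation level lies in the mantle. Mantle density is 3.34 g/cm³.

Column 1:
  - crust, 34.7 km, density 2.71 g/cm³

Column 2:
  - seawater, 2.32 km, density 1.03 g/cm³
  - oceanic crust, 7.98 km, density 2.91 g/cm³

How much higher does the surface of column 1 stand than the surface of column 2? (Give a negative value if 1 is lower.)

For any compensation level in the mantle, the mantle terms cancel and isostasy reduces to e = (Σt_1 − Σt_2) − (Σ(ρt)_1 − Σ(ρt)_2) / ρ_m.
Σt_1 = 34.7 km; Σt_2 = 10.3 km; Σ(ρt)_1 = 94.037; Σ(ρt)_2 = 25.6114 (in km·g/cm³).
e = (34.7 − 10.3) − (94.037 − 25.6114) / 3.34 = 3.91 km.

3.91 km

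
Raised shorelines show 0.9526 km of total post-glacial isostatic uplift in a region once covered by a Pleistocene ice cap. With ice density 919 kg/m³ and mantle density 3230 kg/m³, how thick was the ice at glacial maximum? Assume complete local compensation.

3.35 km

u = t ρ_ice/ρ_m → t = u ρ_m/ρ_ice = 0.9526 km × 3230/919 = 3.35 km.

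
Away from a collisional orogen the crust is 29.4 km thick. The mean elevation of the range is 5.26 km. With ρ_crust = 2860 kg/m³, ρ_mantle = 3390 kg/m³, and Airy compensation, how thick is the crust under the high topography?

63 km

Root depth r = h ρ_c / (ρ_m − ρ_c) = 5.26 km × 2860 / 530 = 28.38 km.
Total thickness = T + h + r = 29.4 km + 5.26 km + 28.38 km = 63 km.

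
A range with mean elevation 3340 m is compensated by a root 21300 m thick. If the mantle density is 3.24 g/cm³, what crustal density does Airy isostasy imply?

2.8 g/cm³

ρ_c h = (ρ_m − ρ_c) r → ρ_c (h + r) = ρ_m r → ρ_c = ρ_m r / (h + r).
ρ_c = 3.24 × 21300 m / (3340 m + 21300 m) = 2.8 g/cm³.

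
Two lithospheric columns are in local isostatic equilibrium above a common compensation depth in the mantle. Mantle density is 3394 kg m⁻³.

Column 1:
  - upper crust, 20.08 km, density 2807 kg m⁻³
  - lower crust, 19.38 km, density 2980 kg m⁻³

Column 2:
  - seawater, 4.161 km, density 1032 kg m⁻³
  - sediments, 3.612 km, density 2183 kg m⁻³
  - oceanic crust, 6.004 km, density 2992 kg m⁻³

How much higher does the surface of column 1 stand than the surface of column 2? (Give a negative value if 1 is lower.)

0.941 km

For any compensation level in the mantle, the mantle terms cancel and isostasy reduces to e = (Σt_1 − Σt_2) − (Σ(ρt)_1 − Σ(ρt)_2) / ρ_m.
Σt_1 = 39.46 km; Σt_2 = 13.777 km; Σ(ρt)_1 = 114116.96; Σ(ρt)_2 = 30143.116 (in km·kg m⁻³).
e = (39.46 − 13.777) − (114116.96 − 30143.116) / 3394 = 0.941 km.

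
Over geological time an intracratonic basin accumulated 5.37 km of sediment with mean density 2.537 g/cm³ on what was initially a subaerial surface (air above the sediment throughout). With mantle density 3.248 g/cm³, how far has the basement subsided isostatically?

Subaerial load: s = t ρ_sed / ρ_m = 5.37 km × 2.537/3.248 = 4.19 km.

4.19 km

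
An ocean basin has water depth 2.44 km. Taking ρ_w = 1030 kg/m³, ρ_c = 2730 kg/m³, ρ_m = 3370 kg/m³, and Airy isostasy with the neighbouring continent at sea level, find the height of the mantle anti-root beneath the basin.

6.48 km

Equating mass per unit area of the two columns: replacing crust with seawater at the top is compensated by replacing crust with mantle at the base: d (ρ_c − ρ_w) = a (ρ_m − ρ_c).
a = d (ρ_c − ρ_w)/(ρ_m − ρ_c) = 2.44 km × 1700/640 = 6.48 km.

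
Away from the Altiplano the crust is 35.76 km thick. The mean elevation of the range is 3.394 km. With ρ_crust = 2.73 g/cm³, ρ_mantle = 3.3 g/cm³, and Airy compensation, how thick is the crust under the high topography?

Root depth r = h ρ_c / (ρ_m − ρ_c) = 3.394 km × 2.73 / 0.57 = 16.26 km.
Total thickness = T + h + r = 35.76 km + 3.394 km + 16.26 km = 55.4 km.

55.4 km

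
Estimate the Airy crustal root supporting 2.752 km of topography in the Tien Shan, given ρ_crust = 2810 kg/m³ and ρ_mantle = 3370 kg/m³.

By Archimedes' principle applied to the lithosphere: the weight of the topography is balanced by the buoyancy of the root, ρ_c h = (ρ_m − ρ_c) r.
r = h · ρ_c / (ρ_m − ρ_c) = 2.752 km × 2810 / (3370 − 2810) = 13.8 km.

13.8 km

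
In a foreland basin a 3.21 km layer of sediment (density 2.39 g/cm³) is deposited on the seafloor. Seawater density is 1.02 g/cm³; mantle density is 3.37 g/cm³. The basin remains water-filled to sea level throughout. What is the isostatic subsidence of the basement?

Submarine loading: the sediment displaces seawater, and the subsidence is in turn flooded, so s (ρ_m − ρ_w) = t (ρ_sed − ρ_w).
s = 3.21 km × (2.39 − 1.02) / (3.37 − 1.02) = 1.87 km.

1.87 km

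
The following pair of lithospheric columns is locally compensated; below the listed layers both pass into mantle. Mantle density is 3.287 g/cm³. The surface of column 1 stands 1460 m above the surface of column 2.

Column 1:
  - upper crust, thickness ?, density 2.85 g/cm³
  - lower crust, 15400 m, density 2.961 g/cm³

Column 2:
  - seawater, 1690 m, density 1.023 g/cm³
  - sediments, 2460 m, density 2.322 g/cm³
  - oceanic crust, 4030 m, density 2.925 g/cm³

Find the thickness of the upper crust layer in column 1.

Take the compensation level at the base of the deeper column (depth z_c below the surface of column 1) and equate Σ ρ_i t_i down to z_c; mantle fills any gap and the z_c terms cancel.
Column 1: x×2.85 + 15400×2.961 + (z_c − 15400 − x)×3.287
Column 2: 1460×0 + 1690×1.023 + 2460×2.322 + 4030×2.925 + (z_c − 1460 − 8180)×3.287
The z_c×3.287 term appears on both sides and cancels. Collect the known terms of each column as K = Σ(ρt)_known − 3.287 × (depth of known layers): K_1 = 45599.4 − 3.287×15400 = −5020.4; K_2 = 19228.74 − 3.287×(1460 + 8180) = −12457.94.
Balance: K_1 − x×(3.287 − 2.85) = K_2, so x = (K_1 − K_2)/(3.287 − 2.85) = 7437.54/0.437 = 17000 m.

17000 m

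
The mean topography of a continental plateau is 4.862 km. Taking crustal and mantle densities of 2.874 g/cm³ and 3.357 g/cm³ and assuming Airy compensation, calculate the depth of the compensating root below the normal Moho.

Equating mass per unit area of the two columns: the weight of the topography is balanced by the buoyancy of the root, ρ_c h = (ρ_m − ρ_c) r.
r = h · ρ_c / (ρ_m − ρ_c) = 4.862 km × 2.874 / (3.357 − 2.874) = 28.9 km.

28.9 km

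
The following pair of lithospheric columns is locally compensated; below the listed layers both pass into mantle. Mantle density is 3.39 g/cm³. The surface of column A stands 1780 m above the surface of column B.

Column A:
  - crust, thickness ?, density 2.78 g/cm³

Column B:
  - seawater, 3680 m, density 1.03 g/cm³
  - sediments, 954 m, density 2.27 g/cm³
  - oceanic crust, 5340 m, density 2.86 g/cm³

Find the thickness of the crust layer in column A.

Take the compensation level at the base of the deeper column (depth z_c below the surface of column A) and equate Σ ρ_i t_i down to z_c; mantle fills any gap and the z_c terms cancel.
Column A: x×2.78 + (z_c − 0 − x)×3.39
Column B: 1780×0 + 3680×1.03 + 954×2.27 + 5340×2.86 + (z_c − 1780 − 9974)×3.39
The z_c×3.39 term appears on both sides and cancels. Collect the known terms of each column as K = Σ(ρt)_known − 3.39 × (depth of known layers): K_A = 0 − 3.39×0 = 0; K_B = 21228.38 − 3.39×(1780 + 9974) = −18617.68.
Balance: K_A − x×(3.39 − 2.78) = K_B, so x = (K_A − K_B)/(3.39 − 2.78) = 18617.7/0.61 = 30500 m.

30500 m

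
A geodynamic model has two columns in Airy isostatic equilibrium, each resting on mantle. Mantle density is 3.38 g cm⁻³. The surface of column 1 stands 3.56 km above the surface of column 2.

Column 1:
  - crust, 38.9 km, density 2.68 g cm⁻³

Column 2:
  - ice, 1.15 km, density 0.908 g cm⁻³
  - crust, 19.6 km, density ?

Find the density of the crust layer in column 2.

Take the compensation level at the base of the deeper column (depth z_c below the surface of column 1) and equate Σ ρ_i t_i down to z_c; mantle fills any gap and the z_c terms cancel.
Column 1: 38.9×2.68 + (z_c − 38.9)×3.38
Column 2: 3.56×0 + 1.15×0.908 + 19.6×ρ + (z_c − 3.56 − 20.75)×3.38
The z_c×3.38 term appears on both sides and cancels. Collect the known terms of each column as K = Σ(ρt)_known − 3.38 × (depth of known layers): K_1 = 104.252 − 3.38×38.9 = −27.23; K_2 = 1.0442 − 3.38×(3.56 + 20.75) = −81.1236.
Balance: K_1 = K_2 + 19.6×ρ, so ρ = (K_1 − K_2)/19.6 = 53.8936/19.6 = 2.75 g cm⁻³.

2.75 g cm⁻³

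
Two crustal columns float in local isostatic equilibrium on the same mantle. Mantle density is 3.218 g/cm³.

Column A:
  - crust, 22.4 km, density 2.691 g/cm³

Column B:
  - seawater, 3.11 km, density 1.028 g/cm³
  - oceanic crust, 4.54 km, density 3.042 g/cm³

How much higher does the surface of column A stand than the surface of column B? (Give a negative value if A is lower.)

For any compensation level in the mantle, the mantle terms cancel and isostasy reduces to e = (Σt_A − Σt_B) − (Σ(ρt)_A − Σ(ρt)_B) / ρ_m.
Σt_A = 22.4 km; Σt_B = 7.65 km; Σ(ρt)_A = 60.2784; Σ(ρt)_B = 17.00776 (in km·g/cm³).
e = (22.4 − 7.65) − (60.2784 − 17.00776) / 3.218 = 1.3 km.

1.3 km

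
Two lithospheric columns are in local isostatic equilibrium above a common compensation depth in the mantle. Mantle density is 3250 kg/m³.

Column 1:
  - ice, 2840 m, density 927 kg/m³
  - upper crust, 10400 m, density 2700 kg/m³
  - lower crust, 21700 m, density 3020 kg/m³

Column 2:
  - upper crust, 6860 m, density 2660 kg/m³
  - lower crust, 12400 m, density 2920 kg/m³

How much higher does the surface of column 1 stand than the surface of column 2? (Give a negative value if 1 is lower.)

2820 m

For any compensation level in the mantle, the mantle terms cancel and isostasy reduces to e = (Σt_1 − Σt_2) − (Σ(ρt)_1 − Σ(ρt)_2) / ρ_m.
Σt_1 = 34940 m; Σt_2 = 19260 m; Σ(ρt)_1 = 96246680; Σ(ρt)_2 = 54455600 (in m·kg/m³).
e = (34940 − 19260) − (96246680 − 54455600) / 3250 = 2820 m.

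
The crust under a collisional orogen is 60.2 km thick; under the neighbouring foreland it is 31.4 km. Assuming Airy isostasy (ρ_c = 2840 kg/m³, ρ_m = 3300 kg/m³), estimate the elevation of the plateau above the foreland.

Excess crust Δ = 60.2 km − 31.4 km = 28.8 km, split between elevation h and root r with h + r = Δ.
Airy balance ρ_c h = (ρ_m − ρ_c) r gives r = h ρ_c/(ρ_m − ρ_c), so h (1 + ρ_c/(ρ_m − ρ_c)) = Δ, i.e. h = Δ (ρ_m − ρ_c)/ρ_m.
h = 28.8 km × 460/3300 = 4.01 km.

4.01 km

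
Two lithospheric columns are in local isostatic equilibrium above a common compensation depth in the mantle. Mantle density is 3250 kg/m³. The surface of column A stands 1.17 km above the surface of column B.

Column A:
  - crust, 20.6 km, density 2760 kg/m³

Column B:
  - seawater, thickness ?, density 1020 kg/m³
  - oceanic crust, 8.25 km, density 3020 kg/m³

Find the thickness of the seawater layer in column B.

Take the compensation level at the base of the deeper column (depth z_c below the surface of column A) and equate Σ ρ_i t_i down to z_c; mantle fills any gap and the z_c terms cancel.
Column A: 20.6×2760 + (z_c − 20.6)×3250
Column B: 1.17×0 + x×1020 + 8.25×3020 + (z_c − 1.17 − 8.25 − x)×3250
The z_c×3250 term appears on both sides and cancels. Collect the known terms of each column as K = Σ(ρt)_known − 3250 × (depth of known layers): K_A = 56856 − 3250×20.6 = −10094; K_B = 24915 − 3250×(1.17 + 8.25) = −5700.
Balance: K_A = K_B − x×(3250 − 1020), so x = (K_B − K_A)/(3250 − 1020) = 4394/2230 = 1.97 km.

1.97 km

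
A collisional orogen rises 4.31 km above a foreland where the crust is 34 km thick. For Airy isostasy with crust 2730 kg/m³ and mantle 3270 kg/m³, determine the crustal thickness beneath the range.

Root depth r = h ρ_c / (ρ_m − ρ_c) = 4.31 km × 2730 / 540 = 21.79 km.
Total thickness = T + h + r = 34 km + 4.31 km + 21.79 km = 60.1 km.

60.1 km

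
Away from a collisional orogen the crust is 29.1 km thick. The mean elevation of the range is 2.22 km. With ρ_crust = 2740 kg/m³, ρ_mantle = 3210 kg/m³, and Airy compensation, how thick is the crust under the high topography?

Root depth r = h ρ_c / (ρ_m − ρ_c) = 2.22 km × 2740 / 470 = 12.94 km.
Total thickness = T + h + r = 29.1 km + 2.22 km + 12.94 km = 44.3 km.

44.3 km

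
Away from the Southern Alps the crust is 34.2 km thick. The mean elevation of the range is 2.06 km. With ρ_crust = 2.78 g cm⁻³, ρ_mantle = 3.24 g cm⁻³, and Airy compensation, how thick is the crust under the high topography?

Root depth r = h ρ_c / (ρ_m − ρ_c) = 2.06 km × 2.78 / 0.46 = 12.45 km.
Total thickness = T + h + r = 34.2 km + 2.06 km + 12.45 km = 48.7 km.

48.7 km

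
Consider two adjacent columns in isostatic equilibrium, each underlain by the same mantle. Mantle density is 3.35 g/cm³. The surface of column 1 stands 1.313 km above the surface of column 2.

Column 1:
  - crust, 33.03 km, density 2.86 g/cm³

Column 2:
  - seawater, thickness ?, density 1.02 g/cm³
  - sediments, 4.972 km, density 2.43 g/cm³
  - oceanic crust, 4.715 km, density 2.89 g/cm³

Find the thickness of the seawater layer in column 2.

2.16 km

Take the compensation level at the base of the deeper column (depth z_c below the surface of column 1) and equate Σ ρ_i t_i down to z_c; mantle fills any gap and the z_c terms cancel.
Column 1: 33.03×2.86 + (z_c − 33.03)×3.35
Column 2: 1.313×0 + x×1.02 + 4.972×2.43 + 4.715×2.89 + (z_c − 1.313 − 9.687 − x)×3.35
The z_c×3.35 term appears on both sides and cancels. Collect the known terms of each column as K = Σ(ρt)_known − 3.35 × (depth of known layers): K_1 = 94.4658 − 3.35×33.03 = −16.1847; K_2 = 25.70831 − 3.35×(1.313 + 9.687) = −11.14169.
Balance: K_1 = K_2 − x×(3.35 − 1.02), so x = (K_2 − K_1)/(3.35 − 1.02) = 5.04301/2.33 = 2.16 km.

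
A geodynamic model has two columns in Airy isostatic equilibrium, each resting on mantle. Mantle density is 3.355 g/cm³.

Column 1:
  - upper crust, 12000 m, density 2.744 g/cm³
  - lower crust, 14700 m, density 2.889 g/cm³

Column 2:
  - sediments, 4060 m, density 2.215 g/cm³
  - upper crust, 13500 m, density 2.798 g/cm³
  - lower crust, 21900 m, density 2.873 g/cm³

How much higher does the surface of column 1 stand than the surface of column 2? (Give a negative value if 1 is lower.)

−2540 m

For any compensation level in the mantle, the mantle terms cancel and isostasy reduces to e = (Σt_1 − Σt_2) − (Σ(ρt)_1 − Σ(ρt)_2) / ρ_m.
Σt_1 = 26700 m; Σt_2 = 39460 m; Σ(ρt)_1 = 75396.3; Σ(ρt)_2 = 109684.6 (in m·g/cm³).
e = (26700 − 39460) − (75396.3 − 109684.6) / 3.355 = −2540 m.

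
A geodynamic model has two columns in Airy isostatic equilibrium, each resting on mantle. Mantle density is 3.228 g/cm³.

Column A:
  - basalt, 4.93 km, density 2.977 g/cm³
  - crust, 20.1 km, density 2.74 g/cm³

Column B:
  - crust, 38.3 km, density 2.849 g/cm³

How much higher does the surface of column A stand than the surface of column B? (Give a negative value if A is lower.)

−1.07 km

For any compensation level in the mantle, the mantle terms cancel and isostasy reduces to e = (Σt_A − Σt_B) − (Σ(ρt)_A − Σ(ρt)_B) / ρ_m.
Σt_A = 25.03 km; Σt_B = 38.3 km; Σ(ρt)_A = 69.75061; Σ(ρt)_B = 109.1167 (in km·g/cm³).
e = (25.03 − 38.3) − (69.75061 − 109.1167) / 3.228 = −1.07 km.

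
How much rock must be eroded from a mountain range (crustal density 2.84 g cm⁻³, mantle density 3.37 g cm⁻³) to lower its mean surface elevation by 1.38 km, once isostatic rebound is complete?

8.77 km

Net drop Δ = e − u = e − e ρ_c/ρ_m = e (ρ_m − ρ_c)/ρ_m.
e = Δ ρ_m/(ρ_m − ρ_c) = 1.38 km × 3.37/0.53 = 8.77 km.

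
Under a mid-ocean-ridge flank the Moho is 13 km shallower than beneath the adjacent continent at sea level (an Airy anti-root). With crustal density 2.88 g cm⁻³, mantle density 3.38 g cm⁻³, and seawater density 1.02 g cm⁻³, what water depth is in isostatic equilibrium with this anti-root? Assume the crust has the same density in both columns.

3.49 km

Replacing a thickness d of crust by seawater at the top must be balanced by replacing crust with mantle at the base: d (ρ_c − ρ_w) = a (ρ_m − ρ_c).
d = a (ρ_m − ρ_c)/(ρ_c − ρ_w) = 13 km × 0.5/1.86 = 3.49 km.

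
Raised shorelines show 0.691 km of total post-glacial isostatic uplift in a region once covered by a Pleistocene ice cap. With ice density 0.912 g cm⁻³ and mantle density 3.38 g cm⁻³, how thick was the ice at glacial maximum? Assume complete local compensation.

2.56 km

u = t ρ_ice/ρ_m → t = u ρ_m/ρ_ice = 0.691 km × 3.38/0.912 = 2.56 km.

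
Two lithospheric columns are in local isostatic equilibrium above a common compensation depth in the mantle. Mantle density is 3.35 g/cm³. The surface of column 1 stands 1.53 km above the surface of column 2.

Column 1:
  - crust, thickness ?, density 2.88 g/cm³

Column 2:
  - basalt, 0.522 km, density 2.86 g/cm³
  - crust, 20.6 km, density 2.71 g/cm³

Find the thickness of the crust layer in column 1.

Take the compensation level at the base of the deeper column (depth z_c below the surface of column 1) and equate Σ ρ_i t_i down to z_c; mantle fills any gap and the z_c terms cancel.
Column 1: x×2.88 + (z_c − 0 − x)×3.35
Column 2: 1.53×0 + 0.522×2.86 + 20.6×2.71 + (z_c − 1.53 − 21.122)×3.35
The z_c×3.35 term appears on both sides and cancels. Collect the known terms of each column as K = Σ(ρt)_known − 3.35 × (depth of known layers): K_1 = 0 − 3.35×0 = 0; K_2 = 57.31892 − 3.35×(1.53 + 21.122) = −18.56528.
Balance: K_1 − x×(3.35 − 2.88) = K_2, so x = (K_1 − K_2)/(3.35 − 2.88) = 18.5653/0.47 = 39.5 km.

39.5 km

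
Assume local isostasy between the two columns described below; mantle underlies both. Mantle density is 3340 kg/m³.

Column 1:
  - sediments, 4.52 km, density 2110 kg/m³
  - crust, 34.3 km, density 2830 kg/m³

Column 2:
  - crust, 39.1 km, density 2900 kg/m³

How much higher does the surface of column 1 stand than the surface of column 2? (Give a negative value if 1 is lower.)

1.75 km

For any compensation level in the mantle, the mantle terms cancel and isostasy reduces to e = (Σt_1 − Σt_2) − (Σ(ρt)_1 − Σ(ρt)_2) / ρ_m.
Σt_1 = 38.82 km; Σt_2 = 39.1 km; Σ(ρt)_1 = 106606.2; Σ(ρt)_2 = 113390 (in km·kg/m³).
e = (38.82 − 39.1) − (106606.2 − 113390) / 3340 = 1.75 km.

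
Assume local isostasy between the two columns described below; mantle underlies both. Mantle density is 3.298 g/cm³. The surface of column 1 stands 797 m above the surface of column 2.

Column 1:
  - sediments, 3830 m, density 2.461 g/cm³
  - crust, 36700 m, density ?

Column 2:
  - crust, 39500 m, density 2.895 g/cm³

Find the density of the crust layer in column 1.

Take the compensation level at the base of the deeper column (depth z_c below the surface of column 1) and equate Σ ρ_i t_i down to z_c; mantle fills any gap and the z_c terms cancel.
Column 1: 3830×2.461 + 36700×ρ + (z_c − 40530)×3.298
Column 2: 797×0 + 39500×2.895 + (z_c − 797 − 39500)×3.298
The z_c×3.298 term appears on both sides and cancels. Collect the known terms of each column as K = Σ(ρt)_known − 3.298 × (depth of known layers): K_1 = 9425.63 − 3.298×40530 = −124242.31; K_2 = 114352.5 − 3.298×(797 + 39500) = −18547.006.
Balance: K_1 + 36700×ρ = K_2, so ρ = (K_2 − K_1)/36700 = 105695/36700 = 2.88 g/cm³.

2.88 g/cm³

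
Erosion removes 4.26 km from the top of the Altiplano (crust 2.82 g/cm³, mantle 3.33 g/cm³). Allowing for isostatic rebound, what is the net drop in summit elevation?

0.652 km

Rebound u = e ρ_c/ρ_m = 4.26 km × 2.82/3.33 = 3.608 km.
Net surface drop = e − u = 4.26 km − 3.608 km = e (ρ_m − ρ_c)/ρ_m = 0.652 km.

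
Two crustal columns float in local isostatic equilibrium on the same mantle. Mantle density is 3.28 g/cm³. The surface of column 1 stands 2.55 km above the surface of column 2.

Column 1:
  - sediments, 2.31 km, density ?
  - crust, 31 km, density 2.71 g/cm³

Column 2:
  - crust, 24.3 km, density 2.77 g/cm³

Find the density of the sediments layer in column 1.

1.94 g/cm³

Take the compensation level at the base of the deeper column (depth z_c below the surface of column 1) and equate Σ ρ_i t_i down to z_c; mantle fills any gap and the z_c terms cancel.
Column 1: 2.31×ρ + 31×2.71 + (z_c − 33.31)×3.28
Column 2: 2.55×0 + 24.3×2.77 + (z_c − 2.55 − 24.3)×3.28
The z_c×3.28 term appears on both sides and cancels. Collect the known terms of each column as K = Σ(ρt)_known − 3.28 × (depth of known layers): K_1 = 84.01 − 3.28×33.31 = −25.2468; K_2 = 67.311 − 3.28×(2.55 + 24.3) = −20.757.
Balance: K_1 + 2.31×ρ = K_2, so ρ = (K_2 − K_1)/2.31 = 4.4898/2.31 = 1.94 g/cm³.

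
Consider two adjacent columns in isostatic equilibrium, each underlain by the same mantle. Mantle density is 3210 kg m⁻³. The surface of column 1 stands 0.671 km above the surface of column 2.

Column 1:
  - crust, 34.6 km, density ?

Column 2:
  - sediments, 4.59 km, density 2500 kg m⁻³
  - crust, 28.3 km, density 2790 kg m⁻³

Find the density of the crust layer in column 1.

Take the compensation level at the base of the deeper column (depth z_c below the surface of column 1) and equate Σ ρ_i t_i down to z_c; mantle fills any gap and the z_c terms cancel.
Column 1: 34.6×ρ + (z_c − 34.6)×3210
Column 2: 0.671×0 + 4.59×2500 + 28.3×2790 + (z_c − 0.671 − 32.89)×3210
The z_c×3210 term appears on both sides and cancels. Collect the known terms of each column as K = Σ(ρt)_known − 3210 × (depth of known layers): K_1 = 0 − 3210×34.6 = −111066; K_2 = 90432 − 3210×(0.671 + 32.89) = −17298.81.
Balance: K_1 + 34.6×ρ = K_2, so ρ = (K_2 − K_1)/34.6 = 93767.2/34.6 = 2710 kg m⁻³.

2710 kg m⁻³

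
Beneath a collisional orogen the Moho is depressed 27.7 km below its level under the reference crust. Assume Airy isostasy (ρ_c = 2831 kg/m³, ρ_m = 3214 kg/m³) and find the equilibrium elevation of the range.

3.75 km

Equating mass per unit area of the two columns: ρ_c h = (ρ_m − ρ_c) r.
h = r (ρ_m − ρ_c) / ρ_c = 27.7 km × (3214 − 2831) / 2831 = 3.75 km.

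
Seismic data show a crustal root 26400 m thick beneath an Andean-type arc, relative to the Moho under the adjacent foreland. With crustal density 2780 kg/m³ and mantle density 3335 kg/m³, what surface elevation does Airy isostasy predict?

5270 m

For local isostatic compensation: ρ_c h = (ρ_m − ρ_c) r.
h = r (ρ_m − ρ_c) / ρ_c = 26400 m × (3335 − 2780) / 2780 = 5270 m.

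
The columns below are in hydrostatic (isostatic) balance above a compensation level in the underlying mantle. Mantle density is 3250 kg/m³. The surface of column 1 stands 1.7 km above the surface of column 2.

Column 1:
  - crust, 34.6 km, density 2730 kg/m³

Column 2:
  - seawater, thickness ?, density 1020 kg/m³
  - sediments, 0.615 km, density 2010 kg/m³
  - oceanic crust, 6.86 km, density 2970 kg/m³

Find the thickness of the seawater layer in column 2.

4.39 km

Take the compensation level at the base of the deeper column (depth z_c below the surface of column 1) and equate Σ ρ_i t_i down to z_c; mantle fills any gap and the z_c terms cancel.
Column 1: 34.6×2730 + (z_c − 34.6)×3250
Column 2: 1.7×0 + x×1020 + 0.615×2010 + 6.86×2970 + (z_c − 1.7 − 7.475 − x)×3250
The z_c×3250 term appears on both sides and cancels. Collect the known terms of each column as K = Σ(ρt)_known − 3250 × (depth of known layers): K_1 = 94458 − 3250×34.6 = −17992; K_2 = 21610.35 − 3250×(1.7 + 7.475) = −8208.4.
Balance: K_1 = K_2 − x×(3250 − 1020), so x = (K_2 − K_1)/(3250 − 1020) = 9783.6/2230 = 4.39 km.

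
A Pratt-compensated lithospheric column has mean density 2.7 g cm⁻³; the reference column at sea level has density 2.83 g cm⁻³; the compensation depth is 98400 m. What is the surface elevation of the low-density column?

4740 m

ρ_ref D = ρ (D + h) → h = D (ρ_ref − ρ)/ρ.
h = 98400 m × (2.83 − 2.7)/2.7 = 4740 m.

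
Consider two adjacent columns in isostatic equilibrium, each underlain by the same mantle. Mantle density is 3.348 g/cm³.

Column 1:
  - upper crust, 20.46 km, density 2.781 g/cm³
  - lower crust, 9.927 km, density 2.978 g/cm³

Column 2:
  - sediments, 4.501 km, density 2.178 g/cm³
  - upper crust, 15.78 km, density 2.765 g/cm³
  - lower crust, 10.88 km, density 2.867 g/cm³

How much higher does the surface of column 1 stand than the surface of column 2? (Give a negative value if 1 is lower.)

−1.32 km

For any compensation level in the mantle, the mantle terms cancel and isostasy reduces to e = (Σt_1 − Σt_2) − (Σ(ρt)_1 − Σ(ρt)_2) / ρ_m.
Σt_1 = 30.387 km; Σt_2 = 31.161 km; Σ(ρt)_1 = 86.461866; Σ(ρt)_2 = 84.627838 (in km·g/cm³).
e = (30.387 − 31.161) − (86.461866 − 84.627838) / 3.348 = −1.32 km.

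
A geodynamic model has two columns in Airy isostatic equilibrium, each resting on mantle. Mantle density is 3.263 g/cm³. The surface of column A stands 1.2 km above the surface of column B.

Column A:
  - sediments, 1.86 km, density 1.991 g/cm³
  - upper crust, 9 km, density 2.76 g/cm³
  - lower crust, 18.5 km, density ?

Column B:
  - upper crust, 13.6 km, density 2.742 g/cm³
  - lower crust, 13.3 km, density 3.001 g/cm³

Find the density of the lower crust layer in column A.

2.85 g/cm³

Take the compensation level at the base of the deeper column (depth z_c below the surface of column A) and equate Σ ρ_i t_i down to z_c; mantle fills any gap and the z_c terms cancel.
Column A: 1.86×1.991 + 9×2.76 + 18.5×ρ + (z_c − 29.36)×3.263
Column B: 1.2×0 + 13.6×2.742 + 13.3×3.001 + (z_c − 1.2 − 26.9)×3.263
The z_c×3.263 term appears on both sides and cancels. Collect the known terms of each column as K = Σ(ρt)_known − 3.263 × (depth of known layers): K_A = 28.54326 − 3.263×29.36 = −67.25842; K_B = 77.2045 − 3.263×(1.2 + 26.9) = −14.4858.
Balance: K_A + 18.5×ρ = K_B, so ρ = (K_B − K_A)/18.5 = 52.7726/18.5 = 2.85 g/cm³.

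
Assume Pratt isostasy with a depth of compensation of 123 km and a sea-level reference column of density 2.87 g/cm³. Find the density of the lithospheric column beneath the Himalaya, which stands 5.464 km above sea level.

Pratt balance: ρ_ref D = ρ (D + h).
ρ = ρ_ref D/(D + h) = 2.87 × 123 km/(123 km + 5.464 km) = 2.75 g/cm³.

2.75 g/cm³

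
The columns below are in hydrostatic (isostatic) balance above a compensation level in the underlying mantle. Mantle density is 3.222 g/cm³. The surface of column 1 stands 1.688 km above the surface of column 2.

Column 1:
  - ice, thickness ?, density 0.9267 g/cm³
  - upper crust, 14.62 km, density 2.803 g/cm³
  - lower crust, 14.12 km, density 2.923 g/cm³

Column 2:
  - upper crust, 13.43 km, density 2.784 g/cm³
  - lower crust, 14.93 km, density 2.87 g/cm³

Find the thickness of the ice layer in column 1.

Take the compensation level at the base of the deeper column (depth z_c below the surface of column 1) and equate Σ ρ_i t_i down to z_c; mantle fills any gap and the z_c terms cancel.
Column 1: x×0.9267 + 14.62×2.803 + 14.12×2.923 + (z_c − 28.74 − x)×3.222
Column 2: 1.688×0 + 13.43×2.784 + 14.93×2.87 + (z_c − 1.688 − 28.36)×3.222
The z_c×3.222 term appears on both sides and cancels. Collect the known terms of each column as K = Σ(ρt)_known − 3.222 × (depth of known layers): K_1 = 82.25262 − 3.222×28.74 = −10.34766; K_2 = 80.23822 − 3.222×(1.688 + 28.36) = −16.576436.
Balance: K_1 − x×(3.222 − 0.9267) = K_2, so x = (K_1 − K_2)/(3.222 − 0.9267) = 6.22878/2.2953 = 2.71 km.

2.71 km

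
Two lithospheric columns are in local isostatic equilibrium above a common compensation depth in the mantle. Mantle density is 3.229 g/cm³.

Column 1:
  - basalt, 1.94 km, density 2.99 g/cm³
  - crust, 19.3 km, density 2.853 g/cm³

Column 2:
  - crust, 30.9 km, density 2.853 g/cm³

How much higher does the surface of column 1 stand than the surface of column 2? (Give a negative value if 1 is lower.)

For any compensation level in the mantle, the mantle terms cancel and isostasy reduces to e = (Σt_1 − Σt_2) − (Σ(ρt)_1 − Σ(ρt)_2) / ρ_m.
Σt_1 = 21.24 km; Σt_2 = 30.9 km; Σ(ρt)_1 = 60.8635; Σ(ρt)_2 = 88.1577 (in km·g/cm³).
e = (21.24 − 30.9) − (60.8635 − 88.1577) / 3.229 = −1.21 km.

−1.21 km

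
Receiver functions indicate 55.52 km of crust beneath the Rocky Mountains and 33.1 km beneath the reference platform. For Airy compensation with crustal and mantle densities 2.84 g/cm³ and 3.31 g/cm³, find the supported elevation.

Excess crust Δ = 55.52 km − 33.1 km = 22.42 km, split between elevation h and root r with h + r = Δ.
Airy balance ρ_c h = (ρ_m − ρ_c) r gives r = h ρ_c/(ρ_m − ρ_c), so h (1 + ρ_c/(ρ_m − ρ_c)) = Δ, i.e. h = Δ (ρ_m − ρ_c)/ρ_m.
h = 22.42 km × 0.47/3.31 = 3.18 km.

3.18 km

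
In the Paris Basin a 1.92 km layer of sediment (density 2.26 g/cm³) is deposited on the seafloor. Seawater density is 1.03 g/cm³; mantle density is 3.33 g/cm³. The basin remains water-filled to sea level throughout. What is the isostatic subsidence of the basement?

1.03 km

Submarine loading: the sediment displaces seawater, and the subsidence is in turn flooded, so s (ρ_m − ρ_w) = t (ρ_sed − ρ_w).
s = 1.92 km × (2.26 − 1.03) / (3.33 − 1.03) = 1.03 km.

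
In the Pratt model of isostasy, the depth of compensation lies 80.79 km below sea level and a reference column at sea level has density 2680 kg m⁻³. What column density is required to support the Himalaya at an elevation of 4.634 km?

2530 kg m⁻³

Pratt balance: ρ_ref D = ρ (D + h).
ρ = ρ_ref D/(D + h) = 2680 × 80.79 km/(80.79 km + 4.634 km) = 2530 kg m⁻³.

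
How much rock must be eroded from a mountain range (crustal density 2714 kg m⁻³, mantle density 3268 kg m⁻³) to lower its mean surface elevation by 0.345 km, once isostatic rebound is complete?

2.04 km

Net drop Δ = e − u = e − e ρ_c/ρ_m = e (ρ_m − ρ_c)/ρ_m.
e = Δ ρ_m/(ρ_m − ρ_c) = 0.345 km × 3268/554 = 2.04 km.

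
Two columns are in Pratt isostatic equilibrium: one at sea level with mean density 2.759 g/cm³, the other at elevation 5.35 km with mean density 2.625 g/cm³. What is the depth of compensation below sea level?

ρ_ref D = ρ (D + h) → D (ρ_ref − ρ) = ρ h.
D = ρ h/(ρ_ref − ρ) = 2.625 × 5.35 km/(2.759 − 2.625) = 105 km.

105 km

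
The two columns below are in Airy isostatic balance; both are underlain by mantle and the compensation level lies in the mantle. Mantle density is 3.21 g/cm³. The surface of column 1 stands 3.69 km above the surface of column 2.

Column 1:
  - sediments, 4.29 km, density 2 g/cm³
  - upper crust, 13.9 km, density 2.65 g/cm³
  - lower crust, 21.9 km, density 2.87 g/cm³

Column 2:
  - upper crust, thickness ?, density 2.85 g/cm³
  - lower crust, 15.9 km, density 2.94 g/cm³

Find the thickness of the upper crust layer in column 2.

11.9 km

Take the compensation level at the base of the deeper column (depth z_c below the surface of column 1) and equate Σ ρ_i t_i down to z_c; mantle fills any gap and the z_c terms cancel.
Column 1: 4.29×2 + 13.9×2.65 + 21.9×2.87 + (z_c − 40.09)×3.21
Column 2: 3.69×0 + x×2.85 + 15.9×2.94 + (z_c − 3.69 − 15.9 − x)×3.21
The z_c×3.21 term appears on both sides and cancels. Collect the known terms of each column as K = Σ(ρt)_known − 3.21 × (depth of known layers): K_1 = 108.268 − 3.21×40.09 = −20.4209; K_2 = 46.746 − 3.21×(3.69 + 15.9) = −16.1379.
Balance: K_1 = K_2 − x×(3.21 − 2.85), so x = (K_2 − K_1)/(3.21 − 2.85) = 4.283/0.36 = 11.9 km.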